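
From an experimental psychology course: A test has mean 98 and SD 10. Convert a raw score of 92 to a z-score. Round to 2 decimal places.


z = (X - mu) / sigma
= (92 - 98) / 10
= -6 / 10
= -0.60


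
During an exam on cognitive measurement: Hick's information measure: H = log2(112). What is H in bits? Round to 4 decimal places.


H = log2(n)
H = log2(112)
= 6.8074


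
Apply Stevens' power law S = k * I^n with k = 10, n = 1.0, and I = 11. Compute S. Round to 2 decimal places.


S = 10 * 11^1.0
11^1.0 = 11.0
S = 10 * 11.0
= 110.00


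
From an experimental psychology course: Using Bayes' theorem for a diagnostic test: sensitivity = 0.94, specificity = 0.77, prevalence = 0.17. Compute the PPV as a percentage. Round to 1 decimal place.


PPV = (sens * prev) / (sens * prev + (1-spec) * (1-prev))
Numerator = 0.94 * 0.17 = 0.1598
P(positive and no disease) = (1 - spec) * (1 - prev) = (1 - 0.77) * (1 - 0.17) = 0.1909
Denominator = 0.1598 + 0.1909 = 0.3507
PPV = 0.1598 / 0.3507 = 0.45566
As percentage = 45.6


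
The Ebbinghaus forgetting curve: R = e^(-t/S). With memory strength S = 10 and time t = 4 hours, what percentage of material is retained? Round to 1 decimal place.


R = e^(-t/S)
-t/S = -4/10 = -0.4
R = e^(-0.4) = 0.67032
Percentage = 0.67032 * 100
= 67.0


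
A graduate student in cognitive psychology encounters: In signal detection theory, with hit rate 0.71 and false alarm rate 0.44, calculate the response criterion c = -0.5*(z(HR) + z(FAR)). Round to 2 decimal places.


c = -0.5 * (z(HR) + z(FAR))
z(0.71) = 0.5534
z(0.44) = -0.151
c = -0.5 * (0.5534 + -0.151)
= -0.5 * 0.4024
= -0.20


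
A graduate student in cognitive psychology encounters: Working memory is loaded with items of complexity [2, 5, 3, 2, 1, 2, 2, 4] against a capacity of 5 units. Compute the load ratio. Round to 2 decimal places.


Total complexity = 2 + 5 + 3 + 2 + 1 + 2 + 2 + 4 = 21
Load = total / capacity = 21 / 5
= 4.20


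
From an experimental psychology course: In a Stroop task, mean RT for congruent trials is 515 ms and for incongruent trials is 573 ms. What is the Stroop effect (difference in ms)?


Stroop effect = RT(incongruent) - RT(congruent)
= 573 - 515
= 58 ms


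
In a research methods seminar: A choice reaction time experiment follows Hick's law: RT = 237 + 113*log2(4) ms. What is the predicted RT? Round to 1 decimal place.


RT = 237 + 113 * log2(4)
log2(4) = 2.0
RT = 237 + 113 * 2.0
= 237 + 226.0
= 463.0 ms


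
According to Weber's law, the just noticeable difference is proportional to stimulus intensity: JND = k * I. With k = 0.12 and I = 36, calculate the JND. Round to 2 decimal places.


JND = k * I
JND = 0.12 * 36
= 4.32


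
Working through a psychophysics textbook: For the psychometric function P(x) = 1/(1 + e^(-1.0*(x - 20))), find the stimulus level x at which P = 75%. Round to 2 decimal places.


At P = 0.75: 0.75 = 1/(1 + e^(-k*(x-x0)))
Solving: e^(-k*(x-x0)) = 1/3
x = x0 + ln(3)/k
ln(3) = 1.0986
x = 20 + 1.0986/1.0
= 20 + 1.0986
= 21.10


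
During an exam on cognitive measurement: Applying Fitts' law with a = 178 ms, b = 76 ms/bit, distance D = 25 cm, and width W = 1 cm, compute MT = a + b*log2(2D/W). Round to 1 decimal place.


MT = 178 + 76 * log2(2*25/1)
2D/W = 50.0
log2(50.0) = 5.6439
MT = 178 + 76 * 5.6439
= 606.9 ms


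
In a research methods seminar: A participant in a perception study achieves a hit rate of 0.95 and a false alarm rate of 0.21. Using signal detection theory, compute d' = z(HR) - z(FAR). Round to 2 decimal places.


d' = z(HR) - z(FAR)
z(0.95) = 1.6449
z(0.21) = -0.8064
d' = 1.6449 - -0.8064
= 2.45


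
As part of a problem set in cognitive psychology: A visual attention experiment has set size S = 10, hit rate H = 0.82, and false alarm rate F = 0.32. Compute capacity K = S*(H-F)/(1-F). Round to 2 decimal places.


K = S * (H - F) / (1 - F)
H - F = 0.5
1 - F = 0.68
K = 10 * 0.5 / 0.68
= 7.35


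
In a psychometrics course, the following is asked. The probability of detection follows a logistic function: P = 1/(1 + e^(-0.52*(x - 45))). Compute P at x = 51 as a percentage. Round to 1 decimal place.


P(x) = 1/(1 + e^(-0.52*(51 - 45)))
Exponent = -0.52 * 6 = -3.12
e^(-3.12) = 0.044157
P = 1/(1 + 0.044157) = 0.95771
Percentage = 95.8


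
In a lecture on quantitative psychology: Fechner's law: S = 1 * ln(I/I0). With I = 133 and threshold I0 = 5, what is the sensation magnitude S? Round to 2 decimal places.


S = 1 * ln(133/5)
I/I0 = 26.6
ln(26.6) = 3.2809
S = 1 * 3.2809
= 3.28


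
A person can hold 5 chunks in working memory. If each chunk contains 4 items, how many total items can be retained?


Total items = chunks * items_per_chunk
= 5 * 4
= 20


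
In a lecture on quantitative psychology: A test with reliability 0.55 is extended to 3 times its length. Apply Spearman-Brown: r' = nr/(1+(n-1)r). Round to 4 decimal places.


r_new = n*r / (1 + (n-1)*r)
Numerator = 3 * 0.55 = 1.65
Denominator = 1 + 2 * 0.55 = 2.1
r_new = 1.65 / 2.1
= 0.7857


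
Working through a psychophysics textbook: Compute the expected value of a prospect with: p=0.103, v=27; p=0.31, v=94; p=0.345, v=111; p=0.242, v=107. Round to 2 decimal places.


EU = sum(p_i * v_i)
0.103 * 27 = 2.781
0.31 * 94 = 29.14
0.345 * 111 = 38.295
0.242 * 107 = 25.894
EU = 2.781 + 29.14 + 38.295 + 25.894
= 96.11


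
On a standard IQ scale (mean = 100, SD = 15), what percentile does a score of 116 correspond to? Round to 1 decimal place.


z = (IQ - mean) / SD
z = (116 - 100) / 15 = 1.0667
Percentile = Phi(1.0667) * 100
Phi(1.0667) = 0.856946
= 85.7


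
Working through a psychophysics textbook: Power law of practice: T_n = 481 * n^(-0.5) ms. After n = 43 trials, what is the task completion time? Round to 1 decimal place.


T_n = 481 * 43^(-0.5)
43^(-0.5) = 0.152499
T_n = 481 * 0.152499
= 73.4 ms


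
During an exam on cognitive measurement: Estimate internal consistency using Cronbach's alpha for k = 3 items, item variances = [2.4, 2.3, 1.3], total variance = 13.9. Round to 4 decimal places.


alpha = (k/(k-1)) * (1 - sum(s_i^2)/s_total^2)
sum(item variances) = 6.0
k/(k-1) = 3/2 = 1.5
1 - 6.0/13.9 = 1 - 0.431655 = 0.568345
alpha = 1.5 * 0.568345
= 0.8525


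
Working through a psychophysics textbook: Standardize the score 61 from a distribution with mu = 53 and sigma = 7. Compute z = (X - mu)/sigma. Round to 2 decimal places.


z = (X - mu) / sigma
= (61 - 53) / 7
= 8 / 7
= 1.14


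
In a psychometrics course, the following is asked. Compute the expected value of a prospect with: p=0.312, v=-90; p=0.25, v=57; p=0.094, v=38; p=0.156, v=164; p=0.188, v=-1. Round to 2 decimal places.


EU = sum(p_i * v_i)
0.312 * -90 = -28.08
0.25 * 57 = 14.25
0.094 * 38 = 3.572
0.156 * 164 = 25.584
0.188 * -1 = -0.188
EU = -28.08 + 14.25 + 3.572 + 25.584 + -0.188
= 15.14


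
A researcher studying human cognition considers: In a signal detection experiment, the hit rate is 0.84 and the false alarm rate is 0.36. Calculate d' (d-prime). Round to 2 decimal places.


d' = z(HR) - z(FAR)
z(0.84) = 0.9945
z(0.36) = -0.3585
d' = 0.9945 - -0.3585
= 1.35


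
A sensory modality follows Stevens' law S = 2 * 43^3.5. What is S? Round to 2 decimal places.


S = 2 * 43^3.5
43^3.5 = 521362.2648
S = 2 * 521362.2648
= 1042724.53


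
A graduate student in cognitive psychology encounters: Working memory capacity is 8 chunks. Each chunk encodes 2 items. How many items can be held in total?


Total items = chunks * items_per_chunk
= 8 * 2
= 16


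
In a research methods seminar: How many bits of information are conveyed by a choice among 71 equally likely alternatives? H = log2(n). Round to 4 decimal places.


H = log2(n)
H = log2(71)
= 6.1497


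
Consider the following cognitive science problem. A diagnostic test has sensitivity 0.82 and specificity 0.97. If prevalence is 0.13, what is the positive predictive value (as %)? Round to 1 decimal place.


PPV = (sens * prev) / (sens * prev + (1-spec) * (1-prev))
Numerator = 0.82 * 0.13 = 0.1066
P(positive and no disease) = (1 - spec) * (1 - prev) = (1 - 0.97) * (1 - 0.13) = 0.0261
Denominator = 0.1066 + 0.0261 = 0.1327
PPV = 0.1066 / 0.1327 = 0.803316
As percentage = 80.3


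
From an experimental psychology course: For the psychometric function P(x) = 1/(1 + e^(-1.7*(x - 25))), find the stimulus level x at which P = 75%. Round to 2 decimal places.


At P = 0.75: 0.75 = 1/(1 + e^(-k*(x-x0)))
Solving: e^(-k*(x-x0)) = 1/3
x = x0 + ln(3)/k
ln(3) = 1.0986
x = 25 + 1.0986/1.7
= 25 + 0.6462
= 25.65


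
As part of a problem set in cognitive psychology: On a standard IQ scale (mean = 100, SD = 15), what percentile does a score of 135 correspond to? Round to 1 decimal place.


z = (IQ - mean) / SD
z = (135 - 100) / 15 = 2.3333
Percentile = Phi(2.3333) * 100
Phi(2.3333) = 0.990184
= 99.0


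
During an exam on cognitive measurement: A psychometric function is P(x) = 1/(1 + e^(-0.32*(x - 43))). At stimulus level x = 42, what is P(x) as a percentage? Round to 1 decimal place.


P(x) = 1/(1 + e^(-0.32*(42 - 43)))
Exponent = -0.32 * -1 = 0.32
e^(0.32) = 1.377128
P = 1/(1 + 1.377128) = 0.420676
Percentage = 42.1


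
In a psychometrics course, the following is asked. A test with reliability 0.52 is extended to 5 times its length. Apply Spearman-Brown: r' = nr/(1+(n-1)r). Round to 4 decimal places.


r_new = n*r / (1 + (n-1)*r)
Numerator = 5 * 0.52 = 2.6
Denominator = 1 + 4 * 0.52 = 3.08
r_new = 2.6 / 3.08
= 0.8442


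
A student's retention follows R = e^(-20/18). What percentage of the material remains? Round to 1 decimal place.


R = e^(-t/S)
-t/S = -20/18 = -1.111111
R = e^(-1.111111) = 0.329193
Percentage = 0.329193 * 100
= 32.9


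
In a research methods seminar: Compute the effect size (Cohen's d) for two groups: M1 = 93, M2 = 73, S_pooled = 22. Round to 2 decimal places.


Cohen's d = (M1 - M2) / S_pooled
= (93 - 73) / 22
= 20 / 22
= 0.91


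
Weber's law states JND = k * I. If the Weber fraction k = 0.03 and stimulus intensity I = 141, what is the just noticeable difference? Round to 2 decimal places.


JND = k * I
JND = 0.03 * 141
= 4.23


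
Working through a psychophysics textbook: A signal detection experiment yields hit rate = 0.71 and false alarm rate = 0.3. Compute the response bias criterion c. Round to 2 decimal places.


c = -0.5 * (z(HR) + z(FAR))
z(0.71) = 0.5534
z(0.3) = -0.5244
c = -0.5 * (0.5534 + -0.5244)
= -0.5 * 0.029
= -0.01


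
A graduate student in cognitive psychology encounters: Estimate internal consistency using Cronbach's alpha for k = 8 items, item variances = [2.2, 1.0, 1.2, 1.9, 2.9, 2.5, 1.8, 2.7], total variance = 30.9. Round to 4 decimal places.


alpha = (k/(k-1)) * (1 - sum(s_i^2)/s_total^2)
sum(item variances) = 16.2
k/(k-1) = 8/7 = 1.142857
1 - 16.2/30.9 = 1 - 0.524272 = 0.475728
alpha = 1.142857 * 0.475728
= 0.5437


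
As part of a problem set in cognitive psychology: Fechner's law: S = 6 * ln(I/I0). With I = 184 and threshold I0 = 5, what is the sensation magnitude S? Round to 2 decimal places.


S = 6 * ln(184/5)
I/I0 = 36.8
ln(36.8) = 3.6055
S = 6 * 3.6055
= 21.63


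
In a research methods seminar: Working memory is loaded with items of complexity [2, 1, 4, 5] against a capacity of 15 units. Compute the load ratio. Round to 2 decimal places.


Total complexity = 2 + 1 + 4 + 5 = 12
Load = total / capacity = 12 / 15
= 0.80


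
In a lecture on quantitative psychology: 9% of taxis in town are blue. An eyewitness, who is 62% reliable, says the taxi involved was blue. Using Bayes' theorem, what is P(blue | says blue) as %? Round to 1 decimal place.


P(blue | says blue) = P(says blue | blue)*P(blue) / [P(says blue | blue)*P(blue) + P(says blue | not blue)*P(not blue)]
Numerator = 0.62 * 0.09 = 0.0558
False identification = 0.38 * 0.91 = 0.3458
P = 0.0558 / (0.0558 + 0.3458)
= 0.0558 / 0.4016
As percentage = 13.9


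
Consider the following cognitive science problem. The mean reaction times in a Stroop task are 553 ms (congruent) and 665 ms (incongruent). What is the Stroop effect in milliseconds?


Stroop effect = RT(incongruent) - RT(congruent)
= 665 - 553
= 112 ms


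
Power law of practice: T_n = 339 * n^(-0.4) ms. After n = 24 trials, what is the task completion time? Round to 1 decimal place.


T_n = 339 * 24^(-0.4)
24^(-0.4) = 0.280489
T_n = 339 * 0.280489
= 95.1 ms


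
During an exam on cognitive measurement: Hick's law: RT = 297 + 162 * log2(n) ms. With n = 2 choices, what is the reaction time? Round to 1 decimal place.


RT = 297 + 162 * log2(2)
log2(2) = 1.0
RT = 297 + 162 * 1.0
= 297 + 162.0
= 459.0 ms


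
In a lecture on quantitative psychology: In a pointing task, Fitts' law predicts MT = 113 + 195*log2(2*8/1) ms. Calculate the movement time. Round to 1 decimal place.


MT = 113 + 195 * log2(2*8/1)
2D/W = 16.0
log2(16.0) = 4.0
MT = 113 + 195 * 4.0
= 893.0 ms


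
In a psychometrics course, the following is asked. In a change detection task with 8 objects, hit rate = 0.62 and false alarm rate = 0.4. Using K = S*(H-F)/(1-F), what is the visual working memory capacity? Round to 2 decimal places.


K = S * (H - F) / (1 - F)
H - F = 0.22
1 - F = 0.6
K = 8 * 0.22 / 0.6
= 2.93


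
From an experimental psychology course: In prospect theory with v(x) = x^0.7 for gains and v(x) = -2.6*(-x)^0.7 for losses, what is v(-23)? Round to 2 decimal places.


Since x = -23 < 0, use v(x) = -lambda*(-x)^alpha
(-x) = 23
23^0.7 = 8.9786
v(-23) = -2.6 * 8.9786
= -23.34


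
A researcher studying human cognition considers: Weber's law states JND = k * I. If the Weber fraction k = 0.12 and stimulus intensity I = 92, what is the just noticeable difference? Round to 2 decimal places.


JND = k * I
JND = 0.12 * 92
= 11.04


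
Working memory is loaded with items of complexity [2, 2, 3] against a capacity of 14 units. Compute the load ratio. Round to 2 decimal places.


Total complexity = 2 + 2 + 3 = 7
Load = total / capacity = 7 / 14
= 0.50


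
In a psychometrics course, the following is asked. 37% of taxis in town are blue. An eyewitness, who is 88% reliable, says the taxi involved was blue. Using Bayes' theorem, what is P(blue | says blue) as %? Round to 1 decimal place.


P(blue | says blue) = P(says blue | blue)*P(blue) / [P(says blue | blue)*P(blue) + P(says blue | not blue)*P(not blue)]
Numerator = 0.88 * 0.37 = 0.3256
False identification = 0.12 * 0.63 = 0.0756
P = 0.3256 / (0.3256 + 0.0756)
= 0.3256 / 0.4012
As percentage = 81.2


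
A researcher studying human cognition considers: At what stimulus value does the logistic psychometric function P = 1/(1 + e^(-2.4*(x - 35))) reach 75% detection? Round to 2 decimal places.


At P = 0.75: 0.75 = 1/(1 + e^(-k*(x-x0)))
Solving: e^(-k*(x-x0)) = 1/3
x = x0 + ln(3)/k
ln(3) = 1.0986
x = 35 + 1.0986/2.4
= 35 + 0.4578
= 35.46


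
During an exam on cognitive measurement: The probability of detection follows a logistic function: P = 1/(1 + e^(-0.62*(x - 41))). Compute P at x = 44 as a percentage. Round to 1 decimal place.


P(x) = 1/(1 + e^(-0.62*(44 - 41)))
Exponent = -0.62 * 3 = -1.86
e^(-1.86) = 0.155673
P = 1/(1 + 0.155673) = 0.865297
Percentage = 86.5


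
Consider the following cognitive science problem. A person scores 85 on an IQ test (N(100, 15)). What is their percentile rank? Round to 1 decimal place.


z = (IQ - mean) / SD
z = (85 - 100) / 15 = -1.0
Percentile = Phi(-1.0) * 100
Phi(-1.0) = 0.158655
= 15.9


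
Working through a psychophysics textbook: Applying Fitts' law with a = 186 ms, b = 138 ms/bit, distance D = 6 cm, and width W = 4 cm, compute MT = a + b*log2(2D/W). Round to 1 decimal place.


MT = 186 + 138 * log2(2*6/4)
2D/W = 3.0
log2(3.0) = 1.585
MT = 186 + 138 * 1.585
= 404.7 ms


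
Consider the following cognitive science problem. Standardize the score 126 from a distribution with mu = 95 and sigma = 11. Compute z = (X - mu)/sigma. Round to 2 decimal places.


z = (X - mu) / sigma
= (126 - 95) / 11
= 31 / 11
= 2.82


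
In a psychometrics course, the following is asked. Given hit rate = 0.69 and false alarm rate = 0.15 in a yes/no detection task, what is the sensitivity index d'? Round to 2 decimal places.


d' = z(HR) - z(FAR)
z(0.69) = 0.4959
z(0.15) = -1.0364
d' = 0.4959 - -1.0364
= 1.53


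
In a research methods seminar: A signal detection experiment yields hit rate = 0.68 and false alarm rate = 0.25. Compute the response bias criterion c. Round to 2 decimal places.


c = -0.5 * (z(HR) + z(FAR))
z(0.68) = 0.4677
z(0.25) = -0.6745
c = -0.5 * (0.4677 + -0.6745)
= -0.5 * -0.2068
= 0.10


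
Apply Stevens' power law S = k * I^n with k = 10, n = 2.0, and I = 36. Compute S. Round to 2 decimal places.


S = 10 * 36^2.0
36^2.0 = 1296.0
S = 10 * 1296.0
= 12960.00


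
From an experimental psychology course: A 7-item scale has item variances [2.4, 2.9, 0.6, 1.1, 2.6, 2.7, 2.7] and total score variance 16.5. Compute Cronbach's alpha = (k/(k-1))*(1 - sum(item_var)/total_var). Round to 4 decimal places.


alpha = (k/(k-1)) * (1 - sum(s_i^2)/s_total^2)
sum(item variances) = 15.0
k/(k-1) = 7/6 = 1.166667
1 - 15.0/16.5 = 1 - 0.909091 = 0.090909
alpha = 1.166667 * 0.090909
= 0.1061


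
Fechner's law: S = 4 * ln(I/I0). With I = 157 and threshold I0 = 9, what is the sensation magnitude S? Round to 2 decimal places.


S = 4 * ln(157/9)
I/I0 = 17.444444
ln(17.444444) = 2.859
S = 4 * 2.859
= 11.44


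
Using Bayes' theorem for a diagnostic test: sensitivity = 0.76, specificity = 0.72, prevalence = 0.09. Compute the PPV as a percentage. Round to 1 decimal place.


PPV = (sens * prev) / (sens * prev + (1-spec) * (1-prev))
Numerator = 0.76 * 0.09 = 0.0684
P(positive and no disease) = (1 - spec) * (1 - prev) = (1 - 0.72) * (1 - 0.09) = 0.2548
Denominator = 0.0684 + 0.2548 = 0.3232
PPV = 0.0684 / 0.3232 = 0.211634
As percentage = 21.2


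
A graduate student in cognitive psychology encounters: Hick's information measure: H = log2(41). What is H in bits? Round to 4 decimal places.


H = log2(n)
H = log2(41)
= 5.3576


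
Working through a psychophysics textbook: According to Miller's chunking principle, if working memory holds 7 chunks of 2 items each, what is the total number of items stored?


Total items = chunks * items_per_chunk
= 7 * 2
= 14


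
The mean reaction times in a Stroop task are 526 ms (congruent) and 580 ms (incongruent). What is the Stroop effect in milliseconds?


Stroop effect = RT(incongruent) - RT(congruent)
= 580 - 526
= 54 ms


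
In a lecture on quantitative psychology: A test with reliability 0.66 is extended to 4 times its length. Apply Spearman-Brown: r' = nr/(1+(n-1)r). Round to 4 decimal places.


r_new = n*r / (1 + (n-1)*r)
Numerator = 4 * 0.66 = 2.64
Denominator = 1 + 3 * 0.66 = 2.98
r_new = 2.64 / 2.98
= 0.8859


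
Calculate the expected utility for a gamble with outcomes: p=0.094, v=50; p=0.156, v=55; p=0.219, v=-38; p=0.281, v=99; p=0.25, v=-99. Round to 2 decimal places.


EU = sum(p_i * v_i)
0.094 * 50 = 4.7
0.156 * 55 = 8.58
0.219 * -38 = -8.322
0.281 * 99 = 27.819
0.25 * -99 = -24.75
EU = 4.7 + 8.58 + -8.322 + 27.819 + -24.75
= 8.03


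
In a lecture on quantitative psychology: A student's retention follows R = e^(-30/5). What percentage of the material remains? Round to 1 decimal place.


R = e^(-t/S)
-t/S = -30/5 = -6.0
R = e^(-6.0) = 0.002479
Percentage = 0.002479 * 100
= 0.2


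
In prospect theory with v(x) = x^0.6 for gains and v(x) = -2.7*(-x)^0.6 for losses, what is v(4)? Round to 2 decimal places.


Since x = 4 >= 0, use v(x) = x^0.6
4^0.6 = 2.2974
v(4) = 2.30


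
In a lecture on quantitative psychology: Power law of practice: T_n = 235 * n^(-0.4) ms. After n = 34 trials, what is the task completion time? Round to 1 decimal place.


T_n = 235 * 34^(-0.4)
34^(-0.4) = 0.24401
T_n = 235 * 0.24401
= 57.3 ms


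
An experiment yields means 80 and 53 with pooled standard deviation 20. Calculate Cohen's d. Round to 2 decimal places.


Cohen's d = (M1 - M2) / S_pooled
= (80 - 53) / 20
= 27 / 20
= 1.35


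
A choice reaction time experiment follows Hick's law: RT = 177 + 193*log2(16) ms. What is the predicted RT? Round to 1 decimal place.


RT = 177 + 193 * log2(16)
log2(16) = 4.0
RT = 177 + 193 * 4.0
= 177 + 772.0
= 949.0 ms


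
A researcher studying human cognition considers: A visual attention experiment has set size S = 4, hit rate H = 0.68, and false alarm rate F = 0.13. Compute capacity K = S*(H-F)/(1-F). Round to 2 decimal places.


K = S * (H - F) / (1 - F)
H - F = 0.55
1 - F = 0.87
K = 4 * 0.55 / 0.87
= 2.53


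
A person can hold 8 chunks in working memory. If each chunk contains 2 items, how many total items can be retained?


Total items = chunks * items_per_chunk
= 8 * 2
= 16


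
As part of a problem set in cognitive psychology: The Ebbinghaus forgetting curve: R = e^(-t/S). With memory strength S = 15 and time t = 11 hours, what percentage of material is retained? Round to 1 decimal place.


R = e^(-t/S)
-t/S = -11/15 = -0.733333
R = e^(-0.733333) = 0.480305
Percentage = 0.480305 * 100
= 48.0


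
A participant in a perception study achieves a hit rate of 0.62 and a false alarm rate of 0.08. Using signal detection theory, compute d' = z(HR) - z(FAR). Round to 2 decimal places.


d' = z(HR) - z(FAR)
z(0.62) = 0.3055
z(0.08) = -1.4051
d' = 0.3055 - -1.4051
= 1.71


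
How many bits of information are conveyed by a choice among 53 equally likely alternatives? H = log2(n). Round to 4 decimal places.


H = log2(n)
H = log2(53)
= 5.7279


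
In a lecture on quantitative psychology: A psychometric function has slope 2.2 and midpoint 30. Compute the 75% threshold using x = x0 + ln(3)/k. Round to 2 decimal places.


At P = 0.75: 0.75 = 1/(1 + e^(-k*(x-x0)))
Solving: e^(-k*(x-x0)) = 1/3
x = x0 + ln(3)/k
ln(3) = 1.0986
x = 30 + 1.0986/2.2
= 30 + 0.4994
= 30.50


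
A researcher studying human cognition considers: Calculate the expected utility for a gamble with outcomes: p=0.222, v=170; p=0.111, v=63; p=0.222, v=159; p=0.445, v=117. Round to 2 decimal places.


EU = sum(p_i * v_i)
0.222 * 170 = 37.74
0.111 * 63 = 6.993
0.222 * 159 = 35.298
0.445 * 117 = 52.065
EU = 37.74 + 6.993 + 35.298 + 52.065
= 132.10


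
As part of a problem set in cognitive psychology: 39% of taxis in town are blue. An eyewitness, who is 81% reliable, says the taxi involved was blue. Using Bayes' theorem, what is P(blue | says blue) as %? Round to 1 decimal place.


P(blue | says blue) = P(says blue | blue)*P(blue) / [P(says blue | blue)*P(blue) + P(says blue | not blue)*P(not blue)]
Numerator = 0.81 * 0.39 = 0.3159
False identification = 0.19 * 0.61 = 0.1159
P = 0.3159 / (0.3159 + 0.1159)
= 0.3159 / 0.4318
As percentage = 73.2


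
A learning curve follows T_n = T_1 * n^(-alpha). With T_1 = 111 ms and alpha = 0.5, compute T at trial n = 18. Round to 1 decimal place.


T_n = 111 * 18^(-0.5)
18^(-0.5) = 0.235702
T_n = 111 * 0.235702
= 26.2 ms


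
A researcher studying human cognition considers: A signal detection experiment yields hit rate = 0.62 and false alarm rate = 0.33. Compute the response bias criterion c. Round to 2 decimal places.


c = -0.5 * (z(HR) + z(FAR))
z(0.62) = 0.3055
z(0.33) = -0.4399
c = -0.5 * (0.3055 + -0.4399)
= -0.5 * -0.1344
= 0.07


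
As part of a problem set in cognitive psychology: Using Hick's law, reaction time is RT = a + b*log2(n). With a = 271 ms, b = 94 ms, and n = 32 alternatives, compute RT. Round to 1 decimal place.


RT = 271 + 94 * log2(32)
log2(32) = 5.0
RT = 271 + 94 * 5.0
= 271 + 470.0
= 741.0 ms


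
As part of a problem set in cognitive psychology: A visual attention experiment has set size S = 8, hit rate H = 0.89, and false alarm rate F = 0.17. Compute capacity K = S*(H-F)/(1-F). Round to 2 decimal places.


K = S * (H - F) / (1 - F)
H - F = 0.72
1 - F = 0.83
K = 8 * 0.72 / 0.83
= 6.94


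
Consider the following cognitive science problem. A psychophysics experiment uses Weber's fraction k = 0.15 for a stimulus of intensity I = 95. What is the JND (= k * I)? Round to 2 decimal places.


JND = k * I
JND = 0.15 * 95
= 14.25


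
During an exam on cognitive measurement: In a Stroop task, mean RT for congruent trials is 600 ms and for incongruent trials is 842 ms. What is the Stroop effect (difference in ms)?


Stroop effect = RT(incongruent) - RT(congruent)
= 842 - 600
= 242 ms


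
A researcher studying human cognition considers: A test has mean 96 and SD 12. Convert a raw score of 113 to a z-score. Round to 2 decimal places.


z = (X - mu) / sigma
= (113 - 96) / 12
= 17 / 12
= 1.42


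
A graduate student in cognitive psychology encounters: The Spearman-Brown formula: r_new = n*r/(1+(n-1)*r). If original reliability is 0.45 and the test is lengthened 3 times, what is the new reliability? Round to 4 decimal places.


r_new = n*r / (1 + (n-1)*r)
Numerator = 3 * 0.45 = 1.35
Denominator = 1 + 2 * 0.45 = 1.9
r_new = 1.35 / 1.9
= 0.7105


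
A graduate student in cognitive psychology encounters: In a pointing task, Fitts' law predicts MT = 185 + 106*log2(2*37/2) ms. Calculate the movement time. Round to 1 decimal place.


MT = 185 + 106 * log2(2*37/2)
2D/W = 37.0
log2(37.0) = 5.2095
MT = 185 + 106 * 5.2095
= 737.2 ms


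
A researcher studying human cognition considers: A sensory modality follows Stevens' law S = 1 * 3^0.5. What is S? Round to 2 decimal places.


S = 1 * 3^0.5
3^0.5 = 1.7321
S = 1 * 1.7321
= 1.73


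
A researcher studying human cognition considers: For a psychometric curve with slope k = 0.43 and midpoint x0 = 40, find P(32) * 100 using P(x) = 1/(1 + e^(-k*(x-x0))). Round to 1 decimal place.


P(x) = 1/(1 + e^(-0.43*(32 - 40)))
Exponent = -0.43 * -8 = 3.44
e^(3.44) = 31.186958
P = 1/(1 + 31.186958) = 0.031068
Percentage = 3.1


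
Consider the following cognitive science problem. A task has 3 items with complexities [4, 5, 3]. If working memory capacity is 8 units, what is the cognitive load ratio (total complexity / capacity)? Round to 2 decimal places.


Total complexity = 4 + 5 + 3 = 12
Load = total / capacity = 12 / 8
= 1.50


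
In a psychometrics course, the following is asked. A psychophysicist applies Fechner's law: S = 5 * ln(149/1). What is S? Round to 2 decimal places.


S = 5 * ln(149/1)
I/I0 = 149.0
ln(149.0) = 5.0039
S = 5 * 5.0039
= 25.02


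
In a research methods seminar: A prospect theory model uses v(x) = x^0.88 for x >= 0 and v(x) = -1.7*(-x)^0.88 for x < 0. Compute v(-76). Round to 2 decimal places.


Since x = -76 < 0, use v(x) = -lambda*(-x)^alpha
(-x) = 76
76^0.88 = 45.1977
v(-76) = -1.7 * 45.1977
= -76.84


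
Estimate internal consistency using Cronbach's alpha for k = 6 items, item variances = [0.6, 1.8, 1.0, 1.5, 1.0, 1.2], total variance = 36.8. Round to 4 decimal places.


alpha = (k/(k-1)) * (1 - sum(s_i^2)/s_total^2)
sum(item variances) = 7.1
k/(k-1) = 6/5 = 1.2
1 - 7.1/36.8 = 1 - 0.192935 = 0.807065
alpha = 1.2 * 0.807065
= 0.9685


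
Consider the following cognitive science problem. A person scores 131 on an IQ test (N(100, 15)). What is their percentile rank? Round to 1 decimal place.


z = (IQ - mean) / SD
z = (131 - 100) / 15 = 2.0667
Percentile = Phi(2.0667) * 100
Phi(2.0667) = 0.980619
= 98.1


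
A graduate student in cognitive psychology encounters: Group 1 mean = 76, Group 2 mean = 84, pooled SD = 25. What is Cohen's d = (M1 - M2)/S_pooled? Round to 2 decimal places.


Cohen's d = (M1 - M2) / S_pooled
= (76 - 84) / 25
= -8 / 25
= -0.32


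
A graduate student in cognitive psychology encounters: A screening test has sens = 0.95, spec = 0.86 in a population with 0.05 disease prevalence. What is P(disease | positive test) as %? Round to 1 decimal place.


PPV = (sens * prev) / (sens * prev + (1-spec) * (1-prev))
Numerator = 0.95 * 0.05 = 0.0475
P(positive and no disease) = (1 - spec) * (1 - prev) = (1 - 0.86) * (1 - 0.05) = 0.133
Denominator = 0.0475 + 0.133 = 0.1805
PPV = 0.0475 / 0.1805 = 0.263158
As percentage = 26.3


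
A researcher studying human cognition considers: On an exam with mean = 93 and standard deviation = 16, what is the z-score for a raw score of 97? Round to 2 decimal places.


z = (X - mu) / sigma
= (97 - 93) / 16
= 4 / 16
= 0.25


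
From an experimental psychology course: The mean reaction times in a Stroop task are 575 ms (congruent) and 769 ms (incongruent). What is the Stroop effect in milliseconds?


Stroop effect = RT(incongruent) - RT(congruent)
= 769 - 575
= 194 ms


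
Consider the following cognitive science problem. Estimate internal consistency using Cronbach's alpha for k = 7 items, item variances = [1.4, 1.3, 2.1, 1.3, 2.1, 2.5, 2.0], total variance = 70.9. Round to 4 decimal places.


alpha = (k/(k-1)) * (1 - sum(s_i^2)/s_total^2)
sum(item variances) = 12.7
k/(k-1) = 7/6 = 1.166667
1 - 12.7/70.9 = 1 - 0.179126 = 0.820874
alpha = 1.166667 * 0.820874
= 0.9577


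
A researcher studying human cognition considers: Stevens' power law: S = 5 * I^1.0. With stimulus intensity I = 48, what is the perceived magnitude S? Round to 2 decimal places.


S = 5 * 48^1.0
48^1.0 = 48.0
S = 5 * 48.0
= 240.00


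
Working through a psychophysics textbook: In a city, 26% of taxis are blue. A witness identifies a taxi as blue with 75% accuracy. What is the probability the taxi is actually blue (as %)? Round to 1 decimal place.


P(blue | says blue) = P(says blue | blue)*P(blue) / [P(says blue | blue)*P(blue) + P(says blue | not blue)*P(not blue)]
Numerator = 0.75 * 0.26 = 0.195
False identification = 0.25 * 0.74 = 0.185
P = 0.195 / (0.195 + 0.185)
= 0.195 / 0.38
As percentage = 51.3


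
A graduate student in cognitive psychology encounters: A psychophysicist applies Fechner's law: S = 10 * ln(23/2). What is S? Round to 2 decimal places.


S = 10 * ln(23/2)
I/I0 = 11.5
ln(11.5) = 2.4423
S = 10 * 2.4423
= 24.42


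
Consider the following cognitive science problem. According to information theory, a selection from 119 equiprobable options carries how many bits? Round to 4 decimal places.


H = log2(n)
H = log2(119)
= 6.8948


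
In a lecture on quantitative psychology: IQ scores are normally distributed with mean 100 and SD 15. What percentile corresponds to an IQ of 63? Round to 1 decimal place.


z = (IQ - mean) / SD
z = (63 - 100) / 15 = -2.4667
Percentile = Phi(-2.4667) * 100
Phi(-2.4667) = 0.006818
= 0.7


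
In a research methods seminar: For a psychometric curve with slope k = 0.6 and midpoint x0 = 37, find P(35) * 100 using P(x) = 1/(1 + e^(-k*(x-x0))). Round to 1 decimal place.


P(x) = 1/(1 + e^(-0.6*(35 - 37)))
Exponent = -0.6 * -2 = 1.2
e^(1.2) = 3.320117
P = 1/(1 + 3.320117) = 0.231475
Percentage = 23.1


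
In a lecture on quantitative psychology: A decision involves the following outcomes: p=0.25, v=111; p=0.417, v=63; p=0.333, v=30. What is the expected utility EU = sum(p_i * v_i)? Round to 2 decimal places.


EU = sum(p_i * v_i)
0.25 * 111 = 27.75
0.417 * 63 = 26.271
0.333 * 30 = 9.99
EU = 27.75 + 26.271 + 9.99
= 64.01


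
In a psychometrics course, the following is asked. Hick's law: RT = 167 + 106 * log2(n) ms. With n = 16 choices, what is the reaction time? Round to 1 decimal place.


RT = 167 + 106 * log2(16)
log2(16) = 4.0
RT = 167 + 106 * 4.0
= 167 + 424.0
= 591.0 ms


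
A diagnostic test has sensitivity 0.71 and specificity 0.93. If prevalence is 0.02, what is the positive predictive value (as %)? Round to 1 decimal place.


PPV = (sens * prev) / (sens * prev + (1-spec) * (1-prev))
Numerator = 0.71 * 0.02 = 0.0142
P(positive and no disease) = (1 - spec) * (1 - prev) = (1 - 0.93) * (1 - 0.02) = 0.0686
Denominator = 0.0142 + 0.0686 = 0.0828
PPV = 0.0142 / 0.0828 = 0.171498
As percentage = 17.1


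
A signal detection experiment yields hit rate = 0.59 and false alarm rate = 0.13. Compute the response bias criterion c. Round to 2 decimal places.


c = -0.5 * (z(HR) + z(FAR))
z(0.59) = 0.2275
z(0.13) = -1.1264
c = -0.5 * (0.2275 + -1.1264)
= -0.5 * -0.8989
= 0.45


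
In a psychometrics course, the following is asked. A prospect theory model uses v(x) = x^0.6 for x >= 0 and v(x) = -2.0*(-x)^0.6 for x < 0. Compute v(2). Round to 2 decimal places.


Since x = 2 >= 0, use v(x) = x^0.6
2^0.6 = 1.5157
v(2) = 1.52


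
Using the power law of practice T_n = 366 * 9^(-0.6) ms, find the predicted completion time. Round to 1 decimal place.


T_n = 366 * 9^(-0.6)
9^(-0.6) = 0.267581
T_n = 366 * 0.267581
= 97.9 ms


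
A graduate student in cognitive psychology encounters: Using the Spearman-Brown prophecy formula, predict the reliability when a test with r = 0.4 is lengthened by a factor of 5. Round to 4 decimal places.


r_new = n*r / (1 + (n-1)*r)
Numerator = 5 * 0.4 = 2.0
Denominator = 1 + 4 * 0.4 = 2.6
r_new = 2.0 / 2.6
= 0.7692


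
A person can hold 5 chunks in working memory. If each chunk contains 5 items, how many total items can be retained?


Total items = chunks * items_per_chunk
= 5 * 5
= 25


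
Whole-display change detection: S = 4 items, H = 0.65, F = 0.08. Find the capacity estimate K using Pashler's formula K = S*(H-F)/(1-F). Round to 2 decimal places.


K = S * (H - F) / (1 - F)
H - F = 0.57
1 - F = 0.92
K = 4 * 0.57 / 0.92
= 2.48


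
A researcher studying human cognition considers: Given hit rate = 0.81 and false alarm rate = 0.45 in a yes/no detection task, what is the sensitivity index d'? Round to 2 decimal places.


d' = z(HR) - z(FAR)
z(0.81) = 0.8779
z(0.45) = -0.1257
d' = 0.8779 - -0.1257
= 1.00


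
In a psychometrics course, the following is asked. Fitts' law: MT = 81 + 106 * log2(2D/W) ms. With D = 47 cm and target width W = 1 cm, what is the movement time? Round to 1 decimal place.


MT = 81 + 106 * log2(2*47/1)
2D/W = 94.0
log2(94.0) = 6.5546
MT = 81 + 106 * 6.5546
= 775.8 ms


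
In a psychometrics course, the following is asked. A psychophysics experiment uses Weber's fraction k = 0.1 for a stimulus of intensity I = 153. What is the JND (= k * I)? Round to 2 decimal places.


JND = k * I
JND = 0.1 * 153
= 15.30


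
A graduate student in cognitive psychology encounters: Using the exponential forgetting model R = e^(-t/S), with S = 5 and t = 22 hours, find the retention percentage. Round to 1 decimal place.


R = e^(-t/S)
-t/S = -22/5 = -4.4
R = e^(-4.4) = 0.012277
Percentage = 0.012277 * 100
= 1.2


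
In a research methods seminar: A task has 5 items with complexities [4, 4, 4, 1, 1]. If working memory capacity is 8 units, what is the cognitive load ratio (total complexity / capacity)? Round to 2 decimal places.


Total complexity = 4 + 4 + 4 + 1 + 1 = 14
Load = total / capacity = 14 / 8
= 1.75


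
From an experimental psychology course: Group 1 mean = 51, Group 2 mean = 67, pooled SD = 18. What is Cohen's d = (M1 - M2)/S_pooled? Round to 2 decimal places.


Cohen's d = (M1 - M2) / S_pooled
= (51 - 67) / 18
= -16 / 18
= -0.89


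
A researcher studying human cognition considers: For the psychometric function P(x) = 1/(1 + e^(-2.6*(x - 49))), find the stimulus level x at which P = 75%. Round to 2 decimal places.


At P = 0.75: 0.75 = 1/(1 + e^(-k*(x-x0)))
Solving: e^(-k*(x-x0)) = 1/3
x = x0 + ln(3)/k
ln(3) = 1.0986
x = 49 + 1.0986/2.6
= 49 + 0.4225
= 49.42


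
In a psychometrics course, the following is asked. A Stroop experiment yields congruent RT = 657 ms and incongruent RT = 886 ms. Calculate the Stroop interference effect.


Stroop effect = RT(incongruent) - RT(congruent)
= 886 - 657
= 229 ms


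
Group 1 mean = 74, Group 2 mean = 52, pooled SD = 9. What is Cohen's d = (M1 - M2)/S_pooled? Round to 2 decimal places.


Cohen's d = (M1 - M2) / S_pooled
= (74 - 52) / 9
= 22 / 9
= 2.44


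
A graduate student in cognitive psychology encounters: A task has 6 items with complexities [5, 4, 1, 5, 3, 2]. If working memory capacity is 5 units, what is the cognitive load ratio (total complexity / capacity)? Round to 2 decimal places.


Total complexity = 5 + 4 + 1 + 5 + 3 + 2 = 20
Load = total / capacity = 20 / 5
= 4.00


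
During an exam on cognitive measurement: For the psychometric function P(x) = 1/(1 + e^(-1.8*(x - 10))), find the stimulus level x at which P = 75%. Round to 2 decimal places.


At P = 0.75: 0.75 = 1/(1 + e^(-k*(x-x0)))
Solving: e^(-k*(x-x0)) = 1/3
x = x0 + ln(3)/k
ln(3) = 1.0986
x = 10 + 1.0986/1.8
= 10 + 0.6103
= 10.61


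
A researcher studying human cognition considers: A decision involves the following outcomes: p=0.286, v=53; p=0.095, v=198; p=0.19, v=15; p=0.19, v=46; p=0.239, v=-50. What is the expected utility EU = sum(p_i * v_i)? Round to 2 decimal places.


EU = sum(p_i * v_i)
0.286 * 53 = 15.158
0.095 * 198 = 18.81
0.19 * 15 = 2.85
0.19 * 46 = 8.74
0.239 * -50 = -11.95
EU = 15.158 + 18.81 + 2.85 + 8.74 + -11.95
= 33.61


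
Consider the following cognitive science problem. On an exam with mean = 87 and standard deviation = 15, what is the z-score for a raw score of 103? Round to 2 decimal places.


z = (X - mu) / sigma
= (103 - 87) / 15
= 16 / 15
= 1.07


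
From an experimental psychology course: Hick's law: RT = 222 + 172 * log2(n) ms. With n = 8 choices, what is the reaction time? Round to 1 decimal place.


RT = 222 + 172 * log2(8)
log2(8) = 3.0
RT = 222 + 172 * 3.0
= 222 + 516.0
= 738.0 ms


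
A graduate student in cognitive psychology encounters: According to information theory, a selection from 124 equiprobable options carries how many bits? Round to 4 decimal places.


H = log2(n)
H = log2(124)
= 6.9542


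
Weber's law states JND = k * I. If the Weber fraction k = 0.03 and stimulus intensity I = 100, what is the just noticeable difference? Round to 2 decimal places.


JND = k * I
JND = 0.03 * 100
= 3.00


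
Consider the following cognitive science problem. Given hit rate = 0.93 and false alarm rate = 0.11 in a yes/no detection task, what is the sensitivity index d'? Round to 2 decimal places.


d' = z(HR) - z(FAR)
z(0.93) = 1.4758
z(0.11) = -1.2265
d' = 1.4758 - -1.2265
= 2.70


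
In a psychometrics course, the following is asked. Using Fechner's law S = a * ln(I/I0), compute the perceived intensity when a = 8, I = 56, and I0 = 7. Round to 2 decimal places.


S = 8 * ln(56/7)
I/I0 = 8.0
ln(8.0) = 2.0794
S = 8 * 2.0794
= 16.64


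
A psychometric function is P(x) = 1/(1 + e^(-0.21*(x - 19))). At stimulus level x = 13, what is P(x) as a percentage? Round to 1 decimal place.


P(x) = 1/(1 + e^(-0.21*(13 - 19)))
Exponent = -0.21 * -6 = 1.26
e^(1.26) = 3.525421
P = 1/(1 + 3.525421) = 0.220974
Percentage = 22.1


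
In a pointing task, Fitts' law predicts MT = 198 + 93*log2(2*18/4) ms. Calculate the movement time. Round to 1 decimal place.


MT = 198 + 93 * log2(2*18/4)
2D/W = 9.0
log2(9.0) = 3.1699
MT = 198 + 93 * 3.1699
= 492.8 ms


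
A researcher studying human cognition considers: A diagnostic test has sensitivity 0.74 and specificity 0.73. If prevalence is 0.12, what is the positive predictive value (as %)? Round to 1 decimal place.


PPV = (sens * prev) / (sens * prev + (1-spec) * (1-prev))
Numerator = 0.74 * 0.12 = 0.0888
P(positive and no disease) = (1 - spec) * (1 - prev) = (1 - 0.73) * (1 - 0.12) = 0.2376
Denominator = 0.0888 + 0.2376 = 0.3264
PPV = 0.0888 / 0.3264 = 0.272059
As percentage = 27.2


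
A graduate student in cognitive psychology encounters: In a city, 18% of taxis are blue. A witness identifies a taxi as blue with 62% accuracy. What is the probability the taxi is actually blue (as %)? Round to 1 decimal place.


P(blue | says blue) = P(says blue | blue)*P(blue) / [P(says blue | blue)*P(blue) + P(says blue | not blue)*P(not blue)]
Numerator = 0.62 * 0.18 = 0.1116
False identification = 0.38 * 0.82 = 0.3116
P = 0.1116 / (0.1116 + 0.3116)
= 0.1116 / 0.4232
As percentage = 26.4
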